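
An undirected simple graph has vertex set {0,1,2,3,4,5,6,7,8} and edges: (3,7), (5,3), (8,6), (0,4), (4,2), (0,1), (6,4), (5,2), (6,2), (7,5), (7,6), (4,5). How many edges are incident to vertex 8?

1

Neighbors of 8: 6.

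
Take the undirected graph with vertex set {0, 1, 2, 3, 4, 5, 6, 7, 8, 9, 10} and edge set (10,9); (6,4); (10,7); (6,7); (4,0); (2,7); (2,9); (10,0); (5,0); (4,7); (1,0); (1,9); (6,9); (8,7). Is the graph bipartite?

4-6-7-4 is an odd cycle (length 3), and a bipartite graph can contain only even cycles.

No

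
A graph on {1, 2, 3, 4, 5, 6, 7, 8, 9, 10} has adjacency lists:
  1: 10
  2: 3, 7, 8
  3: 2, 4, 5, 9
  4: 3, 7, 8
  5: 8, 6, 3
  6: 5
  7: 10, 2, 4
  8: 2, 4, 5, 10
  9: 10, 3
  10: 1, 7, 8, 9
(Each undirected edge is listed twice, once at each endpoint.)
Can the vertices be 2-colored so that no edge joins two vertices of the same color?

The cycle 8-2-3-9-10-8 has length 5, which is odd, so the graph is not bipartite.

No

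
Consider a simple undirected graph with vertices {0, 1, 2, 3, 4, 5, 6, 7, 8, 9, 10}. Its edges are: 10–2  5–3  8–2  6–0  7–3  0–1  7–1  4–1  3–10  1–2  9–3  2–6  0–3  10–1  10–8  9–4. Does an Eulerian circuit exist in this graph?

Degrees: 0:3, 1:5, 2:4, 3:5, 4:2, 5:1, 6:2, 7:2, 8:2, 9:2, 10:4
0, 1, 3, 5 have odd degree; an Eulerian circuit needs every degree to be even, so none exists.

No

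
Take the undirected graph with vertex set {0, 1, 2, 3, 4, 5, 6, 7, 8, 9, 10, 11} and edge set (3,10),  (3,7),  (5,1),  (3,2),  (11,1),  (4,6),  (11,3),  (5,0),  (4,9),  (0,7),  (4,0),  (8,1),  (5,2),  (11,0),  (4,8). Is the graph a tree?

|V| = 12, |E| = 15.
A tree on 12 vertices has exactly 11 edges; this graph has 15, so it contains a cycle and is not a tree.

No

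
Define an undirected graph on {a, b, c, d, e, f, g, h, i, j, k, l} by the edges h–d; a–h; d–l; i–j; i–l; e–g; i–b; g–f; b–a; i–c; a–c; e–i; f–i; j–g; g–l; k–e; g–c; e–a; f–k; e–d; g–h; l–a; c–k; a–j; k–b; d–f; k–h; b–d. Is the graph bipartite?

Color {b, c, e, f, h, j, l} black and {a, d, g, i, k} white. No edge joins two same-colored vertices, so the graph is bipartite.

Yes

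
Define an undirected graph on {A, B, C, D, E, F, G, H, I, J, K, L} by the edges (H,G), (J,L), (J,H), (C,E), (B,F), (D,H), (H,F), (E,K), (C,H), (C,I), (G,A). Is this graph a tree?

|V| = 12, |E| = 11.
It is connected with exactly 11 edges, hence acyclic — it is a tree.

Yes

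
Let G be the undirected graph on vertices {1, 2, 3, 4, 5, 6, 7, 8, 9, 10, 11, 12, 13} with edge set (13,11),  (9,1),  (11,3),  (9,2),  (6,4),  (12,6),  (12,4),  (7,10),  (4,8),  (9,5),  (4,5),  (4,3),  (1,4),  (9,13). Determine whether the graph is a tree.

No

The graph has 13 vertices and 14 edges.
It splits into 2 components, so it cannot be a tree.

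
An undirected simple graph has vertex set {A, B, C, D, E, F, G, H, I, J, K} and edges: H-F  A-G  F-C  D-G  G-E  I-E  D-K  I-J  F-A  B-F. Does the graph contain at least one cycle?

No

|V| = 11, |E| = 10, number of components = 1.
A forest on 11 vertices with 1 component has exactly 10 edges, which matches — so no cycle.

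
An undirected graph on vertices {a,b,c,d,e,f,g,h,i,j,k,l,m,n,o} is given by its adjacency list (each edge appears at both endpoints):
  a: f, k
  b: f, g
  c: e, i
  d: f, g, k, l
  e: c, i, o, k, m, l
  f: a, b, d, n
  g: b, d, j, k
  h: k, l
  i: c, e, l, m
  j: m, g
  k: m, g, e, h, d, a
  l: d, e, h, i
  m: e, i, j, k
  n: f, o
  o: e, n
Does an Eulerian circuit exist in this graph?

Degrees: a:2, b:2, c:2, d:4, e:6, f:4, g:4, h:2, i:4, j:2, k:6, l:4, m:4, n:2, o:2
Every vertex has even degree and the edges form a single connected piece, so an Eulerian circuit exists.

Yes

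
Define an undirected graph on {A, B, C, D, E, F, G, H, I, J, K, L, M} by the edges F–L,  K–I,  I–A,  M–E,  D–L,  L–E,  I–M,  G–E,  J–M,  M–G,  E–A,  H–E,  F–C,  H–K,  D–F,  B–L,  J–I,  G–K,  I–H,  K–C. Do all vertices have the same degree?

No

Degrees: A:2, B:1, C:2, D:2, E:5, F:3, G:3, H:3, I:5, J:2, K:4, L:4, M:4
Vertex B has degree 1 while E has degree 5, so the graph is not regular.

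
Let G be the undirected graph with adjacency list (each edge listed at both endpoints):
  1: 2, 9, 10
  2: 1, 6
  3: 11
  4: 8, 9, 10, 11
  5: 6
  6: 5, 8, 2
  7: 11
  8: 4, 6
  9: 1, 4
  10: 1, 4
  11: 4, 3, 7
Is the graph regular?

Degrees: 1:3, 2:2, 3:1, 4:4, 5:1, 6:3, 7:1, 8:2, 9:2, 10:2, 11:3
Degrees are not all equal (e.g. deg(3)=1 but deg(4)=4); not regular.

No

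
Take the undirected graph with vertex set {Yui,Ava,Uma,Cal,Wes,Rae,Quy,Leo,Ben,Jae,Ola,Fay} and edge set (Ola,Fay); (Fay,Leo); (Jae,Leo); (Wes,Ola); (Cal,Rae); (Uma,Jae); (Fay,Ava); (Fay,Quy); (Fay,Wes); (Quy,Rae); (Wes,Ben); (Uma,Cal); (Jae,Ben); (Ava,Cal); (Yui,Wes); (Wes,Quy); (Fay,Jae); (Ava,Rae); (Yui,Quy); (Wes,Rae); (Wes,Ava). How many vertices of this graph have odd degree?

Degrees: Yui:2, Ava:4, Uma:2, Cal:3, Wes:7, Rae:4, Quy:4, Leo:2, Ben:2, Jae:4, Ola:2, Fay:6
Odd-degree vertices: Cal, Wes.

2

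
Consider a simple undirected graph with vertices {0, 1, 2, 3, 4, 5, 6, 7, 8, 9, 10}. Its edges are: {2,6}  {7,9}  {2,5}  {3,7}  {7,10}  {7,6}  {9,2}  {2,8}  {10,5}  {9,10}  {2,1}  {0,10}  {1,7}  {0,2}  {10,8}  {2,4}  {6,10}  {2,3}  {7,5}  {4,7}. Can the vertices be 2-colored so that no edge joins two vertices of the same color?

No

6-7-10-6 is an odd cycle (length 3), and a bipartite graph can contain only even cycles.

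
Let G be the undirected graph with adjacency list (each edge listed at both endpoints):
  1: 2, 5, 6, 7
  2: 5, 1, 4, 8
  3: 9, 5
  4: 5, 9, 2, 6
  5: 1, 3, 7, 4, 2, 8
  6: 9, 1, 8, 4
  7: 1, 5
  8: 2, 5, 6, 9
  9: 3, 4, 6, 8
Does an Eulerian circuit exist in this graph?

Yes

Degrees: 1:4, 2:4, 3:2, 4:4, 5:6, 6:4, 7:2, 8:4, 9:4
Every vertex has even degree and the edges form a single connected piece, so an Eulerian circuit exists.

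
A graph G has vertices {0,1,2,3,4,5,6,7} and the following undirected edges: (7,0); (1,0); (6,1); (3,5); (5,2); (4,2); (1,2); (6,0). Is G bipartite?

1-6-0-1 is an odd cycle (length 3), and a bipartite graph can contain only even cycles.

No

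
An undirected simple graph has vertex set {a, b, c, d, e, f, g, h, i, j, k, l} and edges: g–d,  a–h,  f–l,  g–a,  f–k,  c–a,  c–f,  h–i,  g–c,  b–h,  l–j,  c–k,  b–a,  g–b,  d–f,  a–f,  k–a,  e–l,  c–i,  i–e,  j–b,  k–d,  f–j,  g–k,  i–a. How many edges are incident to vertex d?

3

Neighbors of d: f, g, k.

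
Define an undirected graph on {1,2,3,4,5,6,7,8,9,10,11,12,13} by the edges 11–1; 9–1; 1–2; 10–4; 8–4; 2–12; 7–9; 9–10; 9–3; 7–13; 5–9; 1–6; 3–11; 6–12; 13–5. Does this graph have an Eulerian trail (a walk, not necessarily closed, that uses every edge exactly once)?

Yes

Degrees: 1:4, 2:2, 3:2, 4:2, 5:2, 6:2, 7:2, 8:1, 9:5, 10:2, 11:2, 12:2, 13:2
Odd-degree vertices: 8, 9 (2 total).
With 2 odd-degree vertices and all edges in one connected piece, an Eulerian trail exists (from 8 to 9).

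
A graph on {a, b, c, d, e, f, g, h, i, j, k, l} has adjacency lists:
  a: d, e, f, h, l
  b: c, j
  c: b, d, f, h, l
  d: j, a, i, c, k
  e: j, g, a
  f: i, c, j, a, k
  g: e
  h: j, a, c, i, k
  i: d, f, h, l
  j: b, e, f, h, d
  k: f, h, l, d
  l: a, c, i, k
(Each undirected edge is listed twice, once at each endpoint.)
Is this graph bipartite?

Color {b, d, e, f, h, l} black and {a, c, g, i, j, k} white. No edge joins two same-colored vertices, so the graph is bipartite.

Yes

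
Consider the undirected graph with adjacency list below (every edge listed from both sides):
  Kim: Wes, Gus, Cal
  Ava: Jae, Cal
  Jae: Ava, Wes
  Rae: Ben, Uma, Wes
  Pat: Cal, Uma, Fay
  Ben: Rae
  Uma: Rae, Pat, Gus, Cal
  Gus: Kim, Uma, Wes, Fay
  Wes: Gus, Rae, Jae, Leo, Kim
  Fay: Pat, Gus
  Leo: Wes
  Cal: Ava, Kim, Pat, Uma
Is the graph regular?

Degrees: Kim:3, Ava:2, Jae:2, Rae:3, Pat:3, Ben:1, Uma:4, Gus:4, Wes:5, Fay:2, Leo:1, Cal:4
Degrees are not all equal (e.g. deg(Ben)=1 but deg(Wes)=5); not regular.

No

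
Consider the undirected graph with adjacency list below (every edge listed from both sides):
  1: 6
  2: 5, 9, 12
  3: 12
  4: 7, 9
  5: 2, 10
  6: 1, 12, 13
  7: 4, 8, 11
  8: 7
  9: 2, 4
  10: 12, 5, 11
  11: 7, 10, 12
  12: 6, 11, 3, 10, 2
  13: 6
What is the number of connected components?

1

Component: {1, 2, 3, 4, 5, 6, 7, 8, 9, 10, 11, 12, 13}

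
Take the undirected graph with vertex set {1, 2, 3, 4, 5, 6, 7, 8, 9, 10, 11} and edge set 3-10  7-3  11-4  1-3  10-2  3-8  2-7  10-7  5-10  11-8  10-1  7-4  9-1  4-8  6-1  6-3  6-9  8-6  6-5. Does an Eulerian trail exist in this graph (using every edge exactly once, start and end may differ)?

No

Degrees: 1:4, 2:2, 3:5, 4:3, 5:2, 6:5, 7:4, 8:4, 9:2, 10:5, 11:2
Odd-degree vertices: 3, 4, 6, 10 (4 total).
An Eulerian trail requires 0 or 2 odd-degree vertices; here there are 4.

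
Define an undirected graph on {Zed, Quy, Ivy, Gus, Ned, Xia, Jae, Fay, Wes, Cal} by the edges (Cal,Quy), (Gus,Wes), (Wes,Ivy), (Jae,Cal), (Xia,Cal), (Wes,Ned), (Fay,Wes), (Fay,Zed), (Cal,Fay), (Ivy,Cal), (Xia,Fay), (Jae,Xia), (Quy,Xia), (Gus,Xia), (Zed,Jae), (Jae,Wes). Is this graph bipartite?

No

The cycle Jae-Xia-Cal-Jae has length 3, which is odd, so the graph is not bipartite.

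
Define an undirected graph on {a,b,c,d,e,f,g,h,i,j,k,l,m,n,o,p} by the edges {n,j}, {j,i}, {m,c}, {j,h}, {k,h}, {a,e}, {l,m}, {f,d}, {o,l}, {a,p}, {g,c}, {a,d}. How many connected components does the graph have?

4

Component: {b}
Component: {a, d, e, f, p}
Component: {c, g, l, m, o}
Component: {h, i, j, k, n}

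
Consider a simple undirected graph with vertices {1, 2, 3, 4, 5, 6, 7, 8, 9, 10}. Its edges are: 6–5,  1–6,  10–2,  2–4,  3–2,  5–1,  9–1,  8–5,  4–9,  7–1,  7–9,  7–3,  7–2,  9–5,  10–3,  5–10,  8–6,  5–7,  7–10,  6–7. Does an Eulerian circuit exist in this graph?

No

Degrees: 1:4, 2:4, 3:3, 4:2, 5:6, 6:4, 7:7, 8:2, 9:4, 10:4
3, 7 have odd degree; an Eulerian circuit needs every degree to be even, so none exists.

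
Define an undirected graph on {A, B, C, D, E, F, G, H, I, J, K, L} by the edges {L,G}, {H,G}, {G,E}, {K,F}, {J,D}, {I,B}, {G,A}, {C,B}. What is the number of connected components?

Component: {D, J}
Component: {F, K}
Component: {B, C, I}
Component: {A, E, G, H, L}

4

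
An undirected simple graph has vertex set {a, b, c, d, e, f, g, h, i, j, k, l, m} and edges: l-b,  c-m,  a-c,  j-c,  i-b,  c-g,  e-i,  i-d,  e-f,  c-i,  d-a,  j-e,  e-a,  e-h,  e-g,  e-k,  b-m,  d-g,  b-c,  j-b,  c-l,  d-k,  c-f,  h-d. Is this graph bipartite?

No

c-b-m-c is an odd cycle (length 3), and a bipartite graph can contain only even cycles.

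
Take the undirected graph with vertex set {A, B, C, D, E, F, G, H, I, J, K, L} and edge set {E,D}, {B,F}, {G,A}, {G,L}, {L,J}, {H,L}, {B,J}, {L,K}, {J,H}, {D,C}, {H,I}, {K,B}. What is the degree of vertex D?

2

Neighbors of D: C, E.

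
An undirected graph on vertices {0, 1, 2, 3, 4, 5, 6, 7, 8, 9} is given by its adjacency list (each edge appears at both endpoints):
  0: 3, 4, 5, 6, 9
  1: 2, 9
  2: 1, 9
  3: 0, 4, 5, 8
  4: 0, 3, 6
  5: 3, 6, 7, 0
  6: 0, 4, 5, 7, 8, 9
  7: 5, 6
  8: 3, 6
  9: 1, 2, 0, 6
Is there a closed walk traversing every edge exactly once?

Degrees: 0:5, 1:2, 2:2, 3:4, 4:3, 5:4, 6:6, 7:2, 8:2, 9:4
0, 4 have odd degree; an Eulerian circuit needs every degree to be even, so none exists.

No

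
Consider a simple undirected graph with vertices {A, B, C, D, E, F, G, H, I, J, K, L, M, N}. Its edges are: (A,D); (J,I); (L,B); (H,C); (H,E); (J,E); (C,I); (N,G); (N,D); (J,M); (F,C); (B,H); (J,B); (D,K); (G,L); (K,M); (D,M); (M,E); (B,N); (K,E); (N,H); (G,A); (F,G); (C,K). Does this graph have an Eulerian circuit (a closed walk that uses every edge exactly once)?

Degrees: A:2, B:4, C:4, D:4, E:4, F:2, G:4, H:4, I:2, J:4, K:4, L:2, M:4, N:4
All degrees are even and the non-isolated vertices are connected — an Eulerian circuit exists.

Yes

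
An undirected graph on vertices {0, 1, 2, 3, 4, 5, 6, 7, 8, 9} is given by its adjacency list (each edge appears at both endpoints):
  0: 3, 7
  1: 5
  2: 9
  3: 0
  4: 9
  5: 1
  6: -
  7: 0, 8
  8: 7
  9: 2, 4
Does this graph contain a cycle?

No

|V| = 10, |E| = 6, number of components = 4.
Since 6 = 10 - 4, the graph is a forest and contains no cycle.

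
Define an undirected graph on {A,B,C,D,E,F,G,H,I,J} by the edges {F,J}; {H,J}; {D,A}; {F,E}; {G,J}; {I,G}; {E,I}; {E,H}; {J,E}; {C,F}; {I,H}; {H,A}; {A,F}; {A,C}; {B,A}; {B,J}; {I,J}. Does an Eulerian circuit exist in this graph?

No

Degrees: A:5, B:2, C:2, D:1, E:4, F:4, G:2, H:4, I:4, J:6
Vertices with odd degree: A, D. An Eulerian circuit requires all degrees even.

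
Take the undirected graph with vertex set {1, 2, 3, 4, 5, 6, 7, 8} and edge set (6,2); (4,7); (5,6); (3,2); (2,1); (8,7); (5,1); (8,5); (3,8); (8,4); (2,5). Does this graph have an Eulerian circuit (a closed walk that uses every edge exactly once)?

Degrees: 1:2, 2:4, 3:2, 4:2, 5:4, 6:2, 7:2, 8:4
Every vertex has even degree and the edges form a single connected piece, so an Eulerian circuit exists.

Yes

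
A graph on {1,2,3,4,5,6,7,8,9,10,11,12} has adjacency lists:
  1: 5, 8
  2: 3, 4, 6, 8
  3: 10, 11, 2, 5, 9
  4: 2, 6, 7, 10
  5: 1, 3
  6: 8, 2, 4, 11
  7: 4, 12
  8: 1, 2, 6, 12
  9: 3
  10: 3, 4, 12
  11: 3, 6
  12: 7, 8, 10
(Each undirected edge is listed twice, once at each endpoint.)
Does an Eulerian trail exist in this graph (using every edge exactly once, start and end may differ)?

No

Degrees: 1:2, 2:4, 3:5, 4:4, 5:2, 6:4, 7:2, 8:4, 9:1, 10:3, 11:2, 12:3
Odd-degree vertices: 3, 9, 10, 12 (4 total).
An Eulerian trail requires 0 or 2 odd-degree vertices; here there are 4.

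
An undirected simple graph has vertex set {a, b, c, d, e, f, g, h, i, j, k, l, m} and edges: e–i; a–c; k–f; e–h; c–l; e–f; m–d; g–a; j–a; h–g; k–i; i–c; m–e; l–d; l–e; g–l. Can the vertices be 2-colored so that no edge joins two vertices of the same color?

Partition the vertices as {b, c, d, e, g, j, k} vs {a, f, h, i, l, m}. Each listed edge has one endpoint in each part, so the graph is bipartite.

Yes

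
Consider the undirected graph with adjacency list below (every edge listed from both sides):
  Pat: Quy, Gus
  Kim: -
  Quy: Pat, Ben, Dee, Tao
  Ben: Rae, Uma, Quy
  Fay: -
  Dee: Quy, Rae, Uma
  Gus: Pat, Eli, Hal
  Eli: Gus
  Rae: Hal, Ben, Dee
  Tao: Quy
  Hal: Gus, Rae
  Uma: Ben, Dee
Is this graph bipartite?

Partition the vertices as {Kim, Quy, Fay, Gus, Rae, Uma} vs {Pat, Ben, Dee, Eli, Tao, Hal}. Each listed edge has one endpoint in each part, so the graph is bipartite.

Yes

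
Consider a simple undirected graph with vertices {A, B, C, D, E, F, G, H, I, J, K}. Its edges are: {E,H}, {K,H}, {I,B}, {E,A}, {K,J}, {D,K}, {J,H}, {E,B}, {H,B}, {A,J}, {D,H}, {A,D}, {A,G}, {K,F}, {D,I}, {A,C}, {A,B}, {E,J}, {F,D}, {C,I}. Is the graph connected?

A breadth-first search from A visits A, D, G, E, C, J, B, F, H, K, I — all 11 vertices — so the graph is connected.

Yes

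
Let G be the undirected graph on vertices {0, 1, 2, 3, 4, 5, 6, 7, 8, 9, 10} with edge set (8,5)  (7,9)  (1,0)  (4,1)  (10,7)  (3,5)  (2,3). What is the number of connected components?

4

Component: {6}
Component: {0, 1, 4}
Component: {7, 9, 10}
Component: {2, 3, 5, 8}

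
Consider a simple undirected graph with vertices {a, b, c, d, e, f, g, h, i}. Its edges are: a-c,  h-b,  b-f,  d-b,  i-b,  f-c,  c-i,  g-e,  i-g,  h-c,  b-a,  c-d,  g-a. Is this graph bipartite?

Partition the vertices as {b, c, g} vs {a, d, e, f, h, i}. Each listed edge has one endpoint in each part, so the graph is bipartite.

Yes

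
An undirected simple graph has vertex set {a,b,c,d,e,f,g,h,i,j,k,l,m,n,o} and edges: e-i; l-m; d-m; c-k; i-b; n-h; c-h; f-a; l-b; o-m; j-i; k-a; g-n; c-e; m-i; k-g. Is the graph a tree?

The graph has 15 vertices and 16 edges.
A tree on 15 vertices has exactly 14 edges; this graph has 16, so it contains a cycle and is not a tree.

No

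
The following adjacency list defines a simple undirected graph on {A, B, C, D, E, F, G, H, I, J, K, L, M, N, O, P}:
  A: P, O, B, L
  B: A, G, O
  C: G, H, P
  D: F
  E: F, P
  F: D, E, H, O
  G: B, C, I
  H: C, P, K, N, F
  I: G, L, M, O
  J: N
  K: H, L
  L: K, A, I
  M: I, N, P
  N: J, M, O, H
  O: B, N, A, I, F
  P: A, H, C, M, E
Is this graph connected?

Yes

A breadth-first search from A visits A, L, B, O, P, K, I, G, F, N, M, E, C, H, D, J — all 16 vertices — so the graph is connected.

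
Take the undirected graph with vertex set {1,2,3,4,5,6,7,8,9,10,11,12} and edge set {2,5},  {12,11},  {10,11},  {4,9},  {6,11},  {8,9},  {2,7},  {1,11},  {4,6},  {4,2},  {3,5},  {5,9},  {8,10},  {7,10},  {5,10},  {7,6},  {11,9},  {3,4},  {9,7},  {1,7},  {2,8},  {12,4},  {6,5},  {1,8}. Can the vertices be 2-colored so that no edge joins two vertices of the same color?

Partition the vertices as {4, 5, 7, 8, 11} vs {1, 2, 3, 6, 9, 10, 12}. Each listed edge has one endpoint in each part, so the graph is bipartite.

Yes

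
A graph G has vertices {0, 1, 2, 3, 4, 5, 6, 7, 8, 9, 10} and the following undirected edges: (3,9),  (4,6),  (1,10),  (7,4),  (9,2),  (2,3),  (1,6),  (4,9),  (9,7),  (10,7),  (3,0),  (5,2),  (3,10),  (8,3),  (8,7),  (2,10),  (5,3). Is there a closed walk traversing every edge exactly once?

Degrees: 0:1, 1:2, 2:4, 3:6, 4:3, 5:2, 6:2, 7:4, 8:2, 9:4, 10:4
0, 4 have odd degree; an Eulerian circuit needs every degree to be even, so none exists.

No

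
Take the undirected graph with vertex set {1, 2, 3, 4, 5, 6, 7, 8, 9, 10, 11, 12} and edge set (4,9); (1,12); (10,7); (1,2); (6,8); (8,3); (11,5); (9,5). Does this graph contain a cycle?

No

The graph has 12 vertices, 8 edges, and 4 connected components.
Since 8 = 12 - 4, the graph is a forest and contains no cycle.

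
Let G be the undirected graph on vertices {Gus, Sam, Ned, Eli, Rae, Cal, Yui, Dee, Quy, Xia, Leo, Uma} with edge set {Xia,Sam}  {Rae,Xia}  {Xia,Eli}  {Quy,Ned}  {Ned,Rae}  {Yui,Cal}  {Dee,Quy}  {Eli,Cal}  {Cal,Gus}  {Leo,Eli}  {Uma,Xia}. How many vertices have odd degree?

8

Degrees: Gus:1, Sam:1, Ned:2, Eli:3, Rae:2, Cal:3, Yui:1, Dee:1, Quy:2, Xia:4, Leo:1, Uma:1
Odd-degree vertices: Gus, Sam, Eli, Cal, Yui, Dee, Leo, Uma.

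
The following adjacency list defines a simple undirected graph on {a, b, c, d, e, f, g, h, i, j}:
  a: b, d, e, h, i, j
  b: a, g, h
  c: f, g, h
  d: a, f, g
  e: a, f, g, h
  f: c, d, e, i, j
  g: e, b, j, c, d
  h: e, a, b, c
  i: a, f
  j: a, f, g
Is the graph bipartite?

No

The cycle a-h-c-g-j-a has length 5, which is odd, so the graph is not bipartite.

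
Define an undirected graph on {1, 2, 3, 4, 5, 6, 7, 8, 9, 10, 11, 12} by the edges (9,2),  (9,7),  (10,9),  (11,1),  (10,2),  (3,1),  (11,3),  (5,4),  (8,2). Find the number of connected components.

Component: {6}
Component: {12}
Component: {4, 5}
Component: {1, 3, 11}
Component: {2, 7, 8, 9, 10}

5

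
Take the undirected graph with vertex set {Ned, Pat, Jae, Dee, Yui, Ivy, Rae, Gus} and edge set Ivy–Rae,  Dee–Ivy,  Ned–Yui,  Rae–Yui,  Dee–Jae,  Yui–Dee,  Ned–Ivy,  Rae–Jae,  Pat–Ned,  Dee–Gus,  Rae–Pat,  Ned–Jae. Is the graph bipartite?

A valid 2-coloring puts {Pat, Jae, Yui, Ivy, Gus} on one side and {Ned, Dee, Rae} on the other; every edge crosses between the two sides.

Yes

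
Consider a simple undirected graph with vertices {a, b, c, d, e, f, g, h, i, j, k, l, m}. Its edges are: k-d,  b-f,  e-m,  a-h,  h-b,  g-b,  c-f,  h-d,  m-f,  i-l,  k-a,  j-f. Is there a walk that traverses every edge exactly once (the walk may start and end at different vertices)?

Degrees: a:2, b:3, c:1, d:2, e:1, f:4, g:1, h:3, i:1, j:1, k:2, l:1, m:2
Odd-degree vertices: b, c, e, g, h, i, j, l (8 total).
An Eulerian trail requires 0 or 2 odd-degree vertices; here there are 8.

No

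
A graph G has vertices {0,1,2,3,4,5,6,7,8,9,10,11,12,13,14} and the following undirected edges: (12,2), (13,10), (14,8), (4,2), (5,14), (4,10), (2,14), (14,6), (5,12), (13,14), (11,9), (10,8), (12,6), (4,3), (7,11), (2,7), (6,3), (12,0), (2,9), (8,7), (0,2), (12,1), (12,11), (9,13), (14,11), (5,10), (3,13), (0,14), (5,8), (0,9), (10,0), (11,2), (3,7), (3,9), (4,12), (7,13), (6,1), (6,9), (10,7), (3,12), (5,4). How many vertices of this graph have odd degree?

8

Degrees: 0:5, 1:2, 2:7, 3:6, 4:5, 5:5, 6:5, 7:6, 8:4, 9:6, 10:6, 11:5, 12:8, 13:5, 14:7
Odd-degree vertices: 0, 2, 4, 5, 6, 11, 13, 14.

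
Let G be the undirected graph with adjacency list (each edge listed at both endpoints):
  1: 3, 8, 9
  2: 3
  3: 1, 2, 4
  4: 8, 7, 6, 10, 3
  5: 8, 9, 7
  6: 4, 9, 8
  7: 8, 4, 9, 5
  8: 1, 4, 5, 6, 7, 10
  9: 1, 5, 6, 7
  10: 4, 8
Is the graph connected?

Yes

Starting from 1 and exploring outward reaches every vertex (1, 8, 3, 9, 10, 4, 5, 7, 6, 2); the graph is connected.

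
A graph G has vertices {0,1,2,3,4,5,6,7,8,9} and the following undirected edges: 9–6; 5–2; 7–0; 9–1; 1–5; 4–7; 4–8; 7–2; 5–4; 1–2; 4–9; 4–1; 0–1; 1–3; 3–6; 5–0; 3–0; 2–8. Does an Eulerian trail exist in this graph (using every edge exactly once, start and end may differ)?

No

Degrees: 0:4, 1:6, 2:4, 3:3, 4:5, 5:4, 6:2, 7:3, 8:2, 9:3
Odd-degree vertices: 3, 4, 7, 9 (4 total).
With 4 odd-degree vertices (more than two), no single trail can use every edge.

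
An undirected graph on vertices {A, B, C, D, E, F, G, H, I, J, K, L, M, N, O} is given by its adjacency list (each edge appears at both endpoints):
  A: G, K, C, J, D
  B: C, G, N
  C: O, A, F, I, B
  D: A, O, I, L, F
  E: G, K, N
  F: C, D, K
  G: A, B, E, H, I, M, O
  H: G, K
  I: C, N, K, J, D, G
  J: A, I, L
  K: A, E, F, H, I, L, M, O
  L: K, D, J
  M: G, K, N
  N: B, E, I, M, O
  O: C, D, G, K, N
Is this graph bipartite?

Yes

Color {C, D, G, J, K, N} black and {A, B, E, F, H, I, L, M, O} white. No edge joins two same-colored vertices, so the graph is bipartite.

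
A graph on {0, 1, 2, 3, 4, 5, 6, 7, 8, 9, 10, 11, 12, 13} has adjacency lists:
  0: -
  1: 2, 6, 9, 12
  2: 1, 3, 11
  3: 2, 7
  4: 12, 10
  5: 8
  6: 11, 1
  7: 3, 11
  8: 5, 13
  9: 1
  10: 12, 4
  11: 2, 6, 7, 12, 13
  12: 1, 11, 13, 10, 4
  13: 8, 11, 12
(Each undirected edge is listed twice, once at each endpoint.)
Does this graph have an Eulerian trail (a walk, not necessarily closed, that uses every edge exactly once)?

Degrees: 0:0, 1:4, 2:3, 3:2, 4:2, 5:1, 6:2, 7:2, 8:2, 9:1, 10:2, 11:5, 12:5, 13:3
Odd-degree vertices: 2, 5, 9, 11, 12, 13 (6 total).
With 6 odd-degree vertices (more than two), no single trail can use every edge.

No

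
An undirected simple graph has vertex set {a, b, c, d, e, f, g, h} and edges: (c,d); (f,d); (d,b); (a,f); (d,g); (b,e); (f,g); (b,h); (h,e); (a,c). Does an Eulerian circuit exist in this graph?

No

Degrees: a:2, b:3, c:2, d:4, e:2, f:3, g:2, h:2
Vertices with odd degree: b, f. An Eulerian circuit requires all degrees even.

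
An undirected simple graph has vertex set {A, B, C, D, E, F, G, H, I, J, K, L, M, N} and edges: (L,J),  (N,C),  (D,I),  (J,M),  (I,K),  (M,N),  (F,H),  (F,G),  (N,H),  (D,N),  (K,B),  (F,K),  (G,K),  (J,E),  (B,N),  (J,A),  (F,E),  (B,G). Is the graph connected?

Yes

A breadth-first search from A visits A, J, M, L, E, N, F, D, H, B, C, G, K, I — all 14 vertices — so the graph is connected.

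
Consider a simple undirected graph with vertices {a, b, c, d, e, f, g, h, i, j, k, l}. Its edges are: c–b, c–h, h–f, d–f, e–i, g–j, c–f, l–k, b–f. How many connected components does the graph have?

5

Component: {a}
Component: {e, i}
Component: {g, j}
Component: {k, l}
Component: {b, c, d, f, h}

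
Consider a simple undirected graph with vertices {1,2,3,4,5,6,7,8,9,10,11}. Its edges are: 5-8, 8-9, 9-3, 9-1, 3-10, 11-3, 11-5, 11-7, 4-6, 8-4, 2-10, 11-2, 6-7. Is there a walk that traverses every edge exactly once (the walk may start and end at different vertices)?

No

Degrees: 1:1, 2:2, 3:3, 4:2, 5:2, 6:2, 7:2, 8:3, 9:3, 10:2, 11:4
Odd-degree vertices: 1, 3, 8, 9 (4 total).
With 4 odd-degree vertices (more than two), no single trail can use every edge.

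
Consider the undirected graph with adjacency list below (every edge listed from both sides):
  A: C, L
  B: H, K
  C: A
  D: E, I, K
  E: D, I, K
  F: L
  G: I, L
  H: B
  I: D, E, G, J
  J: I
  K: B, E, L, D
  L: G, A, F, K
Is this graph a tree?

No

|V| = 12, |E| = 14.
Connected but with 14 > 11 edges, so it has a cycle and is not a tree.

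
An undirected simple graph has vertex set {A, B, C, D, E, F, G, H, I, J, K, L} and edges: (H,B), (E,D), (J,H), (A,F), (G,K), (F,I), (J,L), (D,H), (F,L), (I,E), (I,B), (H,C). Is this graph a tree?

The graph has 12 vertices and 12 edges.
It splits into 2 components, so it cannot be a tree.

No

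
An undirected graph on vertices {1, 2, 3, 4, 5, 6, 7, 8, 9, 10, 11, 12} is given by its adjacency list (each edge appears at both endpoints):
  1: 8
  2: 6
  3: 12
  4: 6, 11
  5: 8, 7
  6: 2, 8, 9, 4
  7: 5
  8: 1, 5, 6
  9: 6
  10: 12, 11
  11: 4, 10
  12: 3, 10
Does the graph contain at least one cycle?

No

The graph has 12 vertices, 11 edges, and 1 connected component.
A forest on 12 vertices with 1 component has exactly 11 edges, which matches — so no cycle.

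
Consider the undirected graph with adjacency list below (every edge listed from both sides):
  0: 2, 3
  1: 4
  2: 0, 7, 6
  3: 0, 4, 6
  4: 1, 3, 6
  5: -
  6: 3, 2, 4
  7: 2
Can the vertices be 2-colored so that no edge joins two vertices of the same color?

6-4-3-6 is an odd cycle (length 3), and a bipartite graph can contain only even cycles.

No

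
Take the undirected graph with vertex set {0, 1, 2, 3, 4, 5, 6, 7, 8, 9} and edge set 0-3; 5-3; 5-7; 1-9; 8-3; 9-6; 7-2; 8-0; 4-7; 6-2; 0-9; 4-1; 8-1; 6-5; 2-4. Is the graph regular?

Degrees: 0:3, 1:3, 2:3, 3:3, 4:3, 5:3, 6:3, 7:3, 8:3, 9:3
Every vertex has degree 3, so the graph is 3-regular.

Yes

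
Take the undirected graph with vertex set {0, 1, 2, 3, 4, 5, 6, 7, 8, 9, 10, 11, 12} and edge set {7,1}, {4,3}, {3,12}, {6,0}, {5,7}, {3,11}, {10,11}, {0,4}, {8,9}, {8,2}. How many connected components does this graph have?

3

Component: {1, 5, 7}
Component: {2, 8, 9}
Component: {0, 3, 4, 6, 10, 11, 12}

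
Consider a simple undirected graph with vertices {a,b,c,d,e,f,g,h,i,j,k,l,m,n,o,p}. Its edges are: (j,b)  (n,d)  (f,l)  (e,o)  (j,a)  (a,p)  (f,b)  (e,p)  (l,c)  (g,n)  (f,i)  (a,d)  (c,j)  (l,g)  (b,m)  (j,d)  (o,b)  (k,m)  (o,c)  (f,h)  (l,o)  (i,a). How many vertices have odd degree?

Degrees: a:4, b:4, c:3, d:3, e:2, f:4, g:2, h:1, i:2, j:4, k:1, l:4, m:2, n:2, o:4, p:2
Odd-degree vertices: c, d, h, k.

4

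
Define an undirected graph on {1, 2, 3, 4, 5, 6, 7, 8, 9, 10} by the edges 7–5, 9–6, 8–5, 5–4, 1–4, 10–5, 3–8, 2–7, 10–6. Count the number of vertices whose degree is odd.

Degrees: 1:1, 2:1, 3:1, 4:2, 5:4, 6:2, 7:2, 8:2, 9:1, 10:2
Odd-degree vertices: 1, 2, 3, 9.

4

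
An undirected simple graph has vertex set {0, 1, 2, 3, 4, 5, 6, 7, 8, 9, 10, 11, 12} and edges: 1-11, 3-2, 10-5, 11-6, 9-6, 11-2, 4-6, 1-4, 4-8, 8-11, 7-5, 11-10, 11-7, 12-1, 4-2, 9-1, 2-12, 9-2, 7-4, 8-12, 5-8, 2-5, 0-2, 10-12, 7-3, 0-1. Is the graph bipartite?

Yes

Partition the vertices as {1, 2, 6, 7, 8, 10} vs {0, 3, 4, 5, 9, 11, 12}. Each listed edge has one endpoint in each part, so the graph is bipartite.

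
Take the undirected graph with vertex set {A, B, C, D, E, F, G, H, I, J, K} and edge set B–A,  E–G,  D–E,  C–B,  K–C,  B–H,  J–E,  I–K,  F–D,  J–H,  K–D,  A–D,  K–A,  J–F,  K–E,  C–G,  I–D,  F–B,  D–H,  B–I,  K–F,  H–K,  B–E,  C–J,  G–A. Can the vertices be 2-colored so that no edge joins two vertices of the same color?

The cycle A-D-K-A has length 3, which is odd, so the graph is not bipartite.

No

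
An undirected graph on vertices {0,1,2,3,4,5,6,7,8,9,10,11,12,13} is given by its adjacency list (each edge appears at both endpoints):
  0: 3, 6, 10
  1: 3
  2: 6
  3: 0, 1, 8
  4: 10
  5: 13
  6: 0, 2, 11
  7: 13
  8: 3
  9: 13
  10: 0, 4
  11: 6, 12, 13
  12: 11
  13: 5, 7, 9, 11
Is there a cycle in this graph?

No

The graph has 14 vertices, 13 edges, and 1 connected component.
A forest on 14 vertices with 1 component has exactly 13 edges, which matches — so no cycle.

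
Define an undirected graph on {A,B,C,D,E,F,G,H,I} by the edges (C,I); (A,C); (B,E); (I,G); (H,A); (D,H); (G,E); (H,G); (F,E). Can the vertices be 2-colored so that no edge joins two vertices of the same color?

The cycle C-A-H-G-I-C has length 5, which is odd, so the graph is not bipartite.

No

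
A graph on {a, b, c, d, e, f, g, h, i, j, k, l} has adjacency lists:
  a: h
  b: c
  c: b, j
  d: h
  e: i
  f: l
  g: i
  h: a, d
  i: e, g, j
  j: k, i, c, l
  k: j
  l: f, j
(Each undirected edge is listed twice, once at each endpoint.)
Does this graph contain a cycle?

The graph has 12 vertices, 10 edges, and 2 connected components.
A forest on 12 vertices with 2 components has exactly 10 edges, which matches — so no cycle.

No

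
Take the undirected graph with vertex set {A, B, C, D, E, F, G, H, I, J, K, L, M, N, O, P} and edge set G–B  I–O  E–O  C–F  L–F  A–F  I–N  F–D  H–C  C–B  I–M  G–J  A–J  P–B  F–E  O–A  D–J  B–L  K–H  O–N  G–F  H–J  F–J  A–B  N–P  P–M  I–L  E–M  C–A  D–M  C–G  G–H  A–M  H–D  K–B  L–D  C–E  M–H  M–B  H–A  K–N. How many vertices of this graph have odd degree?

Degrees: A:7, B:7, C:6, D:5, E:4, F:7, G:5, H:7, I:4, J:5, K:3, L:4, M:7, N:4, O:4, P:3
Odd-degree vertices: A, B, D, F, G, H, J, K, M, P.

10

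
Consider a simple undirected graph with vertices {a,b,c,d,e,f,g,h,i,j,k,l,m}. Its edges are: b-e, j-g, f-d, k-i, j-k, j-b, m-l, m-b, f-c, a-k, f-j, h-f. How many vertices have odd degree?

Degrees: a:1, b:3, c:1, d:1, e:1, f:4, g:1, h:1, i:1, j:4, k:3, l:1, m:2
Odd-degree vertices: a, b, c, d, e, g, h, i, k, l.

10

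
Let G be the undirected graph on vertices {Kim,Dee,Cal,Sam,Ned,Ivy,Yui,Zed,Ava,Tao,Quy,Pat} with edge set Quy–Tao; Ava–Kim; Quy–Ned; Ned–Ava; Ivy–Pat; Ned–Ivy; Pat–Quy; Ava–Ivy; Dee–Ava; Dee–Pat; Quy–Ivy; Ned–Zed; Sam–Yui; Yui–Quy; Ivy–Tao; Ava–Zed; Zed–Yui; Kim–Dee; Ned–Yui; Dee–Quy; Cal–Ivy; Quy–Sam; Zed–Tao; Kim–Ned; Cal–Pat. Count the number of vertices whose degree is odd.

4

Degrees: Kim:3, Dee:4, Cal:2, Sam:2, Ned:6, Ivy:6, Yui:4, Zed:4, Ava:5, Tao:3, Quy:7, Pat:4
Odd-degree vertices: Kim, Ava, Tao, Quy.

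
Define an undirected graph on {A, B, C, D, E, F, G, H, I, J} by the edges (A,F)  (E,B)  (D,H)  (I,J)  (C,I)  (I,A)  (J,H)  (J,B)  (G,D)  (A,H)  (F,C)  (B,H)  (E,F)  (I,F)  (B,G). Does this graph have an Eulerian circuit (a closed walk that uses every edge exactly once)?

No

Degrees: A:3, B:4, C:2, D:2, E:2, F:4, G:2, H:4, I:4, J:3
A, J have odd degree; an Eulerian circuit needs every degree to be even, so none exists.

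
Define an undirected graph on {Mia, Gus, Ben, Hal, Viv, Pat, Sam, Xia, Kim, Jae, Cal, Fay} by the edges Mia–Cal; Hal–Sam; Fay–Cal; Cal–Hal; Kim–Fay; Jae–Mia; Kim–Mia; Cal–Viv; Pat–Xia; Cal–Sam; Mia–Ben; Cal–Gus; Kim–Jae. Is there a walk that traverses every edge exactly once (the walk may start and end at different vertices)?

Degrees: Mia:4, Gus:1, Ben:1, Hal:2, Viv:1, Pat:1, Sam:2, Xia:1, Kim:3, Jae:2, Cal:6, Fay:2
Odd-degree vertices: Gus, Ben, Viv, Pat, Xia, Kim (6 total).
With 6 odd-degree vertices (more than two), no single trail can use every edge.

No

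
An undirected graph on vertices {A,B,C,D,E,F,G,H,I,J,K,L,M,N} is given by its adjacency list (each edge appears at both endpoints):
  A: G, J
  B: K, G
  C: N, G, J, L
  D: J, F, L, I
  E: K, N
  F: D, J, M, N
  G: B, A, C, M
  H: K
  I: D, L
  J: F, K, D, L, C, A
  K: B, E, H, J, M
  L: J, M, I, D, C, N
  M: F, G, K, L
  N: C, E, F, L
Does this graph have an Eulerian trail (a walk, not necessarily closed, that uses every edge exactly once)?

Degrees: A:2, B:2, C:4, D:4, E:2, F:4, G:4, H:1, I:2, J:6, K:5, L:6, M:4, N:4
Odd-degree vertices: H, K (2 total).
With 2 odd-degree vertices and all edges in one connected piece, an Eulerian trail exists (from H to K).

Yes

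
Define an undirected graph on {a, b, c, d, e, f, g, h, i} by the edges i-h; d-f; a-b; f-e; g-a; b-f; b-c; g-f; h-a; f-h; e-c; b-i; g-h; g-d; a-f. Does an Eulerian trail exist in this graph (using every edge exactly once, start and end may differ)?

Degrees: a:4, b:4, c:2, d:2, e:2, f:6, g:4, h:4, i:2
Odd-degree vertices: none (0 total).
The non-isolated vertices are connected and exactly 0 have odd degree, so an Eulerian trail exists.

Yes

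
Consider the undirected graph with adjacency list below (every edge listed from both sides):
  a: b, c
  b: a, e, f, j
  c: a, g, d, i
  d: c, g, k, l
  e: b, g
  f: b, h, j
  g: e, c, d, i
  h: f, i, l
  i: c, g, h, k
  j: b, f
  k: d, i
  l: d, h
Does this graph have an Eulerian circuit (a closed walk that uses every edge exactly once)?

Degrees: a:2, b:4, c:4, d:4, e:2, f:3, g:4, h:3, i:4, j:2, k:2, l:2
Vertices with odd degree: f, h. An Eulerian circuit requires all degrees even.

No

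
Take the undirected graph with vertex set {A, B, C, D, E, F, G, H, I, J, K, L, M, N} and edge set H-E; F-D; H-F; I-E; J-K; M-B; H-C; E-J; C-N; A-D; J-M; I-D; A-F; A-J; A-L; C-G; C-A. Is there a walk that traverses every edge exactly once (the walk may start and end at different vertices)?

No

Degrees: A:5, B:1, C:4, D:3, E:3, F:3, G:1, H:3, I:2, J:4, K:1, L:1, M:2, N:1
Odd-degree vertices: A, B, D, E, F, G, H, K, L, N (10 total).
With 10 odd-degree vertices (more than two), no single trail can use every edge.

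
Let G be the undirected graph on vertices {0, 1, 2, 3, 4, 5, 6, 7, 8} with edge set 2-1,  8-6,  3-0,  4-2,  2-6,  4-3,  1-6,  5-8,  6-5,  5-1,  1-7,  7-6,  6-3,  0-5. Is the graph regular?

Degrees: 0:2, 1:4, 2:3, 3:3, 4:2, 5:4, 6:6, 7:2, 8:2
Vertex 0 has degree 2 while 6 has degree 6, so the graph is not regular.

No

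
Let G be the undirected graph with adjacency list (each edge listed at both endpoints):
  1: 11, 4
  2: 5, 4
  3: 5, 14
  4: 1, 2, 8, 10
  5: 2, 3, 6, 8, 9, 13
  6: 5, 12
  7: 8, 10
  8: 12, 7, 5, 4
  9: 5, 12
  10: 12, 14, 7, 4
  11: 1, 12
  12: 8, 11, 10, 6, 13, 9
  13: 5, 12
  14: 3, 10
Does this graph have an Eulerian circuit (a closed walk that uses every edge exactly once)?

Yes

Degrees: 1:2, 2:2, 3:2, 4:4, 5:6, 6:2, 7:2, 8:4, 9:2, 10:4, 11:2, 12:6, 13:2, 14:2
Every vertex has even degree and the edges form a single connected piece, so an Eulerian circuit exists.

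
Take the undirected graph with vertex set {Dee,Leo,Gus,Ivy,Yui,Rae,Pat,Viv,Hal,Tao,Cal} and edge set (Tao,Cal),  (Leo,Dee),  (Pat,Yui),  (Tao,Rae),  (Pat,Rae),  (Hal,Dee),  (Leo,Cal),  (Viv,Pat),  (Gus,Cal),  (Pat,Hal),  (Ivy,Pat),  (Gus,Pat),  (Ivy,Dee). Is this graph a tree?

|V| = 11, |E| = 13.
A tree on 11 vertices has exactly 10 edges; this graph has 13, so it contains a cycle and is not a tree.

No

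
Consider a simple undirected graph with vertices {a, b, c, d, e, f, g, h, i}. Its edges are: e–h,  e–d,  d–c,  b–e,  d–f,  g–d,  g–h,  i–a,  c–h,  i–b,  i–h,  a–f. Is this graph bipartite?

Yes

Partition the vertices as {c, e, f, g, i} vs {a, b, d, h}. Each listed edge has one endpoint in each part, so the graph is bipartite.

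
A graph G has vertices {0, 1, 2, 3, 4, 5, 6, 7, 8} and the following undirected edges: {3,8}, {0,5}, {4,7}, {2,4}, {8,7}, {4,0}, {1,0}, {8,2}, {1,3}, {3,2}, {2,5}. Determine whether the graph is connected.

No

Component: {6}
Component: {0, 1, 2, 3, 4, 5, 7, 8}
There are 2 separate components, so the graph is not connected.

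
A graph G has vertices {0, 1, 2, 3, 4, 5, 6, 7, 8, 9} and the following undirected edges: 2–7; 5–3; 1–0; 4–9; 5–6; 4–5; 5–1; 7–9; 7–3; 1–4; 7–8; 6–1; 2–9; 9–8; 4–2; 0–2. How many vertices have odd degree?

0

Degrees: 0:2, 1:4, 2:4, 3:2, 4:4, 5:4, 6:2, 7:4, 8:2, 9:4
Odd-degree vertices: none.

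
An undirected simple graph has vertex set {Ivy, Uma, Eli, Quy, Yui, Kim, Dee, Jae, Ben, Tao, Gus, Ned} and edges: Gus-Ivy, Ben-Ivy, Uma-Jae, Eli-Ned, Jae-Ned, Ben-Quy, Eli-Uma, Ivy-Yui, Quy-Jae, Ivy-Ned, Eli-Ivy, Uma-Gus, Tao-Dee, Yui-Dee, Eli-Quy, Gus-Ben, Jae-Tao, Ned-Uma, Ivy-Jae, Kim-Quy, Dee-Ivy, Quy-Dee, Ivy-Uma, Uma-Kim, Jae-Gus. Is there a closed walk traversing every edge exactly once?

No

Degrees: Ivy:8, Uma:6, Eli:4, Quy:5, Yui:2, Kim:2, Dee:4, Jae:6, Ben:3, Tao:2, Gus:4, Ned:4
Vertices with odd degree: Quy, Ben. An Eulerian circuit requires all degrees even.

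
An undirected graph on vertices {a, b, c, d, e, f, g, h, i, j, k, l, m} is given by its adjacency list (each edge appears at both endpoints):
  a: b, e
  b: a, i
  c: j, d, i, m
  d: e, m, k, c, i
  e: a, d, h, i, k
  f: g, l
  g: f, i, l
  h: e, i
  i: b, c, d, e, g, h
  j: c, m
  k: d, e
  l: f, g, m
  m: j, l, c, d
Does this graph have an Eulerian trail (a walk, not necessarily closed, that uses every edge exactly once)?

Degrees: a:2, b:2, c:4, d:5, e:5, f:2, g:3, h:2, i:6, j:2, k:2, l:3, m:4
Odd-degree vertices: d, e, g, l (4 total).
With 4 odd-degree vertices (more than two), no single trail can use every edge.

No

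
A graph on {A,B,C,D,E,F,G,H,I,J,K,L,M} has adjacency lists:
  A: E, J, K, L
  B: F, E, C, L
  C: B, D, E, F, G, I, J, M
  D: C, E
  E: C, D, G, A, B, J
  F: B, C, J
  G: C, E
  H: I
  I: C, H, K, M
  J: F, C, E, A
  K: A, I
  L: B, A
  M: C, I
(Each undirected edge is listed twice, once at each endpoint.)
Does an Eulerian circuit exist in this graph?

No

Degrees: A:4, B:4, C:8, D:2, E:6, F:3, G:2, H:1, I:4, J:4, K:2, L:2, M:2
F, H have odd degree; an Eulerian circuit needs every degree to be even, so none exists.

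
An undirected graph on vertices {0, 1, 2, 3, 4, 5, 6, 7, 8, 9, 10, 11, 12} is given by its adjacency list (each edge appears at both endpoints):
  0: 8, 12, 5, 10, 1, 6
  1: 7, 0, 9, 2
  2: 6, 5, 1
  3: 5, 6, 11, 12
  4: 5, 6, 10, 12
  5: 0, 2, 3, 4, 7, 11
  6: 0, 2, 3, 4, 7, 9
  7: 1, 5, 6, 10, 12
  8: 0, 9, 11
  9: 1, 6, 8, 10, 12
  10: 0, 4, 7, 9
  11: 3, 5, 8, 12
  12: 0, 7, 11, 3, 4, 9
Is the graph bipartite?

No

3-11-12-3 is an odd cycle (length 3), and a bipartite graph can contain only even cycles.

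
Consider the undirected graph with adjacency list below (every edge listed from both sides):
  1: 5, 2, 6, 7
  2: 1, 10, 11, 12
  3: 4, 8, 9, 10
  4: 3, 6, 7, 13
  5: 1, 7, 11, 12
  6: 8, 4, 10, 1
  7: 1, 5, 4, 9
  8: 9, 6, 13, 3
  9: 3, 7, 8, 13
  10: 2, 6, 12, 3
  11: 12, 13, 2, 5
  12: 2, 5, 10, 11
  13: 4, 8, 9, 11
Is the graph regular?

Yes

Degrees: 1:4, 2:4, 3:4, 4:4, 5:4, 6:4, 7:4, 8:4, 9:4, 10:4, 11:4, 12:4, 13:4
All degrees equal 4; the graph is regular.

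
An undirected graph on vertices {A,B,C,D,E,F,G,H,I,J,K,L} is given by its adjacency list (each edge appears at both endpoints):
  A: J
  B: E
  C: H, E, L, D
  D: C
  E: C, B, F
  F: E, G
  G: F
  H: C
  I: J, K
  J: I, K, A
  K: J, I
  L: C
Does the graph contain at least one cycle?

Yes

The graph has 12 vertices, 11 edges, and 2 connected components.
Since 11 > 12 - 2, a cycle must exist; for instance J-I-K-J.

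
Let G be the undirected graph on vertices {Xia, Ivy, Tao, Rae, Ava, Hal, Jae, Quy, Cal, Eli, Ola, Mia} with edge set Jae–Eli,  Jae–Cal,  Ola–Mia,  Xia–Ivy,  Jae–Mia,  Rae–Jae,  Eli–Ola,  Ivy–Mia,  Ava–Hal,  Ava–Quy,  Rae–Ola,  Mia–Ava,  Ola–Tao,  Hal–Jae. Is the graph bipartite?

Yes

A valid 2-coloring puts {Ivy, Ava, Jae, Ola} on one side and {Xia, Tao, Rae, Hal, Quy, Cal, Eli, Mia} on the other; every edge crosses between the two sides.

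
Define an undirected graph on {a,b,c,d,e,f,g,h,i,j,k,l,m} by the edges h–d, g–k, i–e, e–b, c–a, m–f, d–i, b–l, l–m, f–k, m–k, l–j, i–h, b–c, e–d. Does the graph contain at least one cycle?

The graph has 13 vertices, 15 edges, and 1 connected component.
One cycle is m-k-f-m.

Yes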